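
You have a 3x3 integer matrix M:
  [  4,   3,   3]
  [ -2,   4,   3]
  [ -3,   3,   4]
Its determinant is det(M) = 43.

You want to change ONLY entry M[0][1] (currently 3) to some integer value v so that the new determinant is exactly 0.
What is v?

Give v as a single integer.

Answer: 46

Derivation:
det is linear in entry M[0][1]: det = old_det + (v - 3) * C_01
Cofactor C_01 = -1
Want det = 0: 43 + (v - 3) * -1 = 0
  (v - 3) = -43 / -1 = 43
  v = 3 + (43) = 46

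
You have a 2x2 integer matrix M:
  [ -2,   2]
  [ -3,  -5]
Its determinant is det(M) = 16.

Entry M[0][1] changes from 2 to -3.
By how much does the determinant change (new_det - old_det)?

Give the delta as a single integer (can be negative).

Cofactor C_01 = 3
Entry delta = -3 - 2 = -5
Det delta = entry_delta * cofactor = -5 * 3 = -15

Answer: -15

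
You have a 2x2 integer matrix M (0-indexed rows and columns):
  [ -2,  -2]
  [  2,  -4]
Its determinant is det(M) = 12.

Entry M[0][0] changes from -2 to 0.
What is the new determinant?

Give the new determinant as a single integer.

Answer: 4

Derivation:
det is linear in row 0: changing M[0][0] by delta changes det by delta * cofactor(0,0).
Cofactor C_00 = (-1)^(0+0) * minor(0,0) = -4
Entry delta = 0 - -2 = 2
Det delta = 2 * -4 = -8
New det = 12 + -8 = 4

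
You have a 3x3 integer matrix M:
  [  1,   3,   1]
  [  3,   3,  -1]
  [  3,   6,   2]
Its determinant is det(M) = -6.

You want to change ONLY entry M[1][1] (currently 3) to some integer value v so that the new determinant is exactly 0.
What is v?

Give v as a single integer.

det is linear in entry M[1][1]: det = old_det + (v - 3) * C_11
Cofactor C_11 = -1
Want det = 0: -6 + (v - 3) * -1 = 0
  (v - 3) = 6 / -1 = -6
  v = 3 + (-6) = -3

Answer: -3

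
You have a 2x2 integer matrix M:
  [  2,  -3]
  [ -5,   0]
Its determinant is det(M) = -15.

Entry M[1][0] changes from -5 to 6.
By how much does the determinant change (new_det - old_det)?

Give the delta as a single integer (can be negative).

Answer: 33

Derivation:
Cofactor C_10 = 3
Entry delta = 6 - -5 = 11
Det delta = entry_delta * cofactor = 11 * 3 = 33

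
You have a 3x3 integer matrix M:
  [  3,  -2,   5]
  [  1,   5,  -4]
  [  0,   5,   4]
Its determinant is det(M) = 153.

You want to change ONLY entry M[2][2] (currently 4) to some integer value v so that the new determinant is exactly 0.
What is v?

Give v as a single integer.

Answer: -5

Derivation:
det is linear in entry M[2][2]: det = old_det + (v - 4) * C_22
Cofactor C_22 = 17
Want det = 0: 153 + (v - 4) * 17 = 0
  (v - 4) = -153 / 17 = -9
  v = 4 + (-9) = -5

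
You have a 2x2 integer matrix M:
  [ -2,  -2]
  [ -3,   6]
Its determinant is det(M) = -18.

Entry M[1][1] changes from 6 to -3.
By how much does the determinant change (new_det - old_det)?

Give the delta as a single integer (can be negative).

Answer: 18

Derivation:
Cofactor C_11 = -2
Entry delta = -3 - 6 = -9
Det delta = entry_delta * cofactor = -9 * -2 = 18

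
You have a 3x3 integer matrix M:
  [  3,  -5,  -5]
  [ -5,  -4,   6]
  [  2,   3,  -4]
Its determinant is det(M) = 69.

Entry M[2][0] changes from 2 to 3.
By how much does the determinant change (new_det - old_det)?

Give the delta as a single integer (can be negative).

Cofactor C_20 = -50
Entry delta = 3 - 2 = 1
Det delta = entry_delta * cofactor = 1 * -50 = -50

Answer: -50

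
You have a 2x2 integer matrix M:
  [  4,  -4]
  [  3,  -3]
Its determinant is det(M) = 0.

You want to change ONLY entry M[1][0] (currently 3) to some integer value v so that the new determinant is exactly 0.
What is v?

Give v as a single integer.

Answer: 3

Derivation:
det is linear in entry M[1][0]: det = old_det + (v - 3) * C_10
Cofactor C_10 = 4
Want det = 0: 0 + (v - 3) * 4 = 0
  (v - 3) = 0 / 4 = 0
  v = 3 + (0) = 3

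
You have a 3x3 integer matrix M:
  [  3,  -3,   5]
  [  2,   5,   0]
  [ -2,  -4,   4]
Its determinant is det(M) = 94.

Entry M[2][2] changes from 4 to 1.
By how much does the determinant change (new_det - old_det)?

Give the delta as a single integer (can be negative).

Answer: -63

Derivation:
Cofactor C_22 = 21
Entry delta = 1 - 4 = -3
Det delta = entry_delta * cofactor = -3 * 21 = -63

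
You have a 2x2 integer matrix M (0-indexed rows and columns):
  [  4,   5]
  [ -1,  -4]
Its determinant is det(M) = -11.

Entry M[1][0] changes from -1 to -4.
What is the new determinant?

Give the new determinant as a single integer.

Answer: 4

Derivation:
det is linear in row 1: changing M[1][0] by delta changes det by delta * cofactor(1,0).
Cofactor C_10 = (-1)^(1+0) * minor(1,0) = -5
Entry delta = -4 - -1 = -3
Det delta = -3 * -5 = 15
New det = -11 + 15 = 4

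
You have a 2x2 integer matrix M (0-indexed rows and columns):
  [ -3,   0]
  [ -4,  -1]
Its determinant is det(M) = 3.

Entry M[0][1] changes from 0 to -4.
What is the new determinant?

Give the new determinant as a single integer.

Answer: -13

Derivation:
det is linear in row 0: changing M[0][1] by delta changes det by delta * cofactor(0,1).
Cofactor C_01 = (-1)^(0+1) * minor(0,1) = 4
Entry delta = -4 - 0 = -4
Det delta = -4 * 4 = -16
New det = 3 + -16 = -13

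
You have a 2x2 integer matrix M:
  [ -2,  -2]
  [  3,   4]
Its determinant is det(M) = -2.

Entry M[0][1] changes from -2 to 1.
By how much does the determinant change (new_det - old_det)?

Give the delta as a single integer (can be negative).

Answer: -9

Derivation:
Cofactor C_01 = -3
Entry delta = 1 - -2 = 3
Det delta = entry_delta * cofactor = 3 * -3 = -9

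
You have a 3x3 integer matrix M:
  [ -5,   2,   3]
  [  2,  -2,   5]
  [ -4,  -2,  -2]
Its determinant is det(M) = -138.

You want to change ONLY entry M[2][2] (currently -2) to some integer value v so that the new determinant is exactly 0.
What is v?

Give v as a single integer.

Answer: 21

Derivation:
det is linear in entry M[2][2]: det = old_det + (v - -2) * C_22
Cofactor C_22 = 6
Want det = 0: -138 + (v - -2) * 6 = 0
  (v - -2) = 138 / 6 = 23
  v = -2 + (23) = 21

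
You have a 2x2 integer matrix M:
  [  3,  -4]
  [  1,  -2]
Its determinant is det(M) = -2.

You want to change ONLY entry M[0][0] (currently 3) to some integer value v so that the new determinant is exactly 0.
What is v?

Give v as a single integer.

det is linear in entry M[0][0]: det = old_det + (v - 3) * C_00
Cofactor C_00 = -2
Want det = 0: -2 + (v - 3) * -2 = 0
  (v - 3) = 2 / -2 = -1
  v = 3 + (-1) = 2

Answer: 2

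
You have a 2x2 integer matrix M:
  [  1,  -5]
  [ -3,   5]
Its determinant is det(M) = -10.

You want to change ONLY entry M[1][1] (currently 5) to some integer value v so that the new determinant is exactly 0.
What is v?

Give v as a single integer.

det is linear in entry M[1][1]: det = old_det + (v - 5) * C_11
Cofactor C_11 = 1
Want det = 0: -10 + (v - 5) * 1 = 0
  (v - 5) = 10 / 1 = 10
  v = 5 + (10) = 15

Answer: 15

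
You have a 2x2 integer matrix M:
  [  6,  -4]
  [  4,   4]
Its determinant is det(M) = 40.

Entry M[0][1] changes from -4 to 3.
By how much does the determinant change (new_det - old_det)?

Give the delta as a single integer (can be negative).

Cofactor C_01 = -4
Entry delta = 3 - -4 = 7
Det delta = entry_delta * cofactor = 7 * -4 = -28

Answer: -28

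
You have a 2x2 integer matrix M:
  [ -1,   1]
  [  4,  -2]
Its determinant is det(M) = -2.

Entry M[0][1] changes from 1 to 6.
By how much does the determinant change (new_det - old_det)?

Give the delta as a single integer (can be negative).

Answer: -20

Derivation:
Cofactor C_01 = -4
Entry delta = 6 - 1 = 5
Det delta = entry_delta * cofactor = 5 * -4 = -20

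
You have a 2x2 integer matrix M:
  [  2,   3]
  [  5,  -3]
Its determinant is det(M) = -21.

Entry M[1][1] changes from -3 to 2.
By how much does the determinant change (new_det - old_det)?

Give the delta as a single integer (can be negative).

Answer: 10

Derivation:
Cofactor C_11 = 2
Entry delta = 2 - -3 = 5
Det delta = entry_delta * cofactor = 5 * 2 = 10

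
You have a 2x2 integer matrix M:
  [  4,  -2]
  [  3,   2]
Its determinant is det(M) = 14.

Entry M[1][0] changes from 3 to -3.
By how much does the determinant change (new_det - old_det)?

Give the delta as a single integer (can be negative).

Cofactor C_10 = 2
Entry delta = -3 - 3 = -6
Det delta = entry_delta * cofactor = -6 * 2 = -12

Answer: -12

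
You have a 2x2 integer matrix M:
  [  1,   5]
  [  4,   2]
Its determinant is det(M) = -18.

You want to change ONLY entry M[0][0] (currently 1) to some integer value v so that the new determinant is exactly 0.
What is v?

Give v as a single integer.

det is linear in entry M[0][0]: det = old_det + (v - 1) * C_00
Cofactor C_00 = 2
Want det = 0: -18 + (v - 1) * 2 = 0
  (v - 1) = 18 / 2 = 9
  v = 1 + (9) = 10

Answer: 10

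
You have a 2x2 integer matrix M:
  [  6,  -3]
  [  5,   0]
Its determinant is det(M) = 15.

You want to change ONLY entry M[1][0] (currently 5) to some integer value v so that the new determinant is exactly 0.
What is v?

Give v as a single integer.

det is linear in entry M[1][0]: det = old_det + (v - 5) * C_10
Cofactor C_10 = 3
Want det = 0: 15 + (v - 5) * 3 = 0
  (v - 5) = -15 / 3 = -5
  v = 5 + (-5) = 0

Answer: 0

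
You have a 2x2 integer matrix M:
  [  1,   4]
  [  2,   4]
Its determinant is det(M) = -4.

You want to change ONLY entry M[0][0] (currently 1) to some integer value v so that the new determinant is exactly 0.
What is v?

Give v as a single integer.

det is linear in entry M[0][0]: det = old_det + (v - 1) * C_00
Cofactor C_00 = 4
Want det = 0: -4 + (v - 1) * 4 = 0
  (v - 1) = 4 / 4 = 1
  v = 1 + (1) = 2

Answer: 2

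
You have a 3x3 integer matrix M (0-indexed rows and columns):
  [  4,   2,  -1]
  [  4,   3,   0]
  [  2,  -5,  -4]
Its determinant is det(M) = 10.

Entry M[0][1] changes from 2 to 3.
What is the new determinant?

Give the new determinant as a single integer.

Answer: 26

Derivation:
det is linear in row 0: changing M[0][1] by delta changes det by delta * cofactor(0,1).
Cofactor C_01 = (-1)^(0+1) * minor(0,1) = 16
Entry delta = 3 - 2 = 1
Det delta = 1 * 16 = 16
New det = 10 + 16 = 26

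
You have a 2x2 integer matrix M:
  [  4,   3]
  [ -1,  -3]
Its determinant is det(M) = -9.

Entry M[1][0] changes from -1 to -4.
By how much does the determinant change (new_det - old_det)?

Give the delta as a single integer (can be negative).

Cofactor C_10 = -3
Entry delta = -4 - -1 = -3
Det delta = entry_delta * cofactor = -3 * -3 = 9

Answer: 9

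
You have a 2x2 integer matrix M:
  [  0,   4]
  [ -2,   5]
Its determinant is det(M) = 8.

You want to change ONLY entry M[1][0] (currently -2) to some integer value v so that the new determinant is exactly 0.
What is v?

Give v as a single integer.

det is linear in entry M[1][0]: det = old_det + (v - -2) * C_10
Cofactor C_10 = -4
Want det = 0: 8 + (v - -2) * -4 = 0
  (v - -2) = -8 / -4 = 2
  v = -2 + (2) = 0

Answer: 0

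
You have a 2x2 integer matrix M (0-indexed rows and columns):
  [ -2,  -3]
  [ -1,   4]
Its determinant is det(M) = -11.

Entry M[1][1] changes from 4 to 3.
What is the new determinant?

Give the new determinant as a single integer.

Answer: -9

Derivation:
det is linear in row 1: changing M[1][1] by delta changes det by delta * cofactor(1,1).
Cofactor C_11 = (-1)^(1+1) * minor(1,1) = -2
Entry delta = 3 - 4 = -1
Det delta = -1 * -2 = 2
New det = -11 + 2 = -9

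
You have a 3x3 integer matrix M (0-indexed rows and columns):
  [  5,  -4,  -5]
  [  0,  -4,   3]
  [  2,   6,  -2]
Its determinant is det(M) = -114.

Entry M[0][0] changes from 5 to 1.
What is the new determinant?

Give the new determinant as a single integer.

Answer: -74

Derivation:
det is linear in row 0: changing M[0][0] by delta changes det by delta * cofactor(0,0).
Cofactor C_00 = (-1)^(0+0) * minor(0,0) = -10
Entry delta = 1 - 5 = -4
Det delta = -4 * -10 = 40
New det = -114 + 40 = -74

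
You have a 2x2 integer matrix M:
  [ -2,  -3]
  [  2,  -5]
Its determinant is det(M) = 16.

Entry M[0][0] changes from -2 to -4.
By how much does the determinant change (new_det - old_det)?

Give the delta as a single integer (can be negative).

Answer: 10

Derivation:
Cofactor C_00 = -5
Entry delta = -4 - -2 = -2
Det delta = entry_delta * cofactor = -2 * -5 = 10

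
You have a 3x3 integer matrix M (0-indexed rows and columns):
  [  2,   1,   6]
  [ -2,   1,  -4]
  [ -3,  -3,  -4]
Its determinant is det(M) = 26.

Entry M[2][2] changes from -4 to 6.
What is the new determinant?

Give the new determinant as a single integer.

Answer: 66

Derivation:
det is linear in row 2: changing M[2][2] by delta changes det by delta * cofactor(2,2).
Cofactor C_22 = (-1)^(2+2) * minor(2,2) = 4
Entry delta = 6 - -4 = 10
Det delta = 10 * 4 = 40
New det = 26 + 40 = 66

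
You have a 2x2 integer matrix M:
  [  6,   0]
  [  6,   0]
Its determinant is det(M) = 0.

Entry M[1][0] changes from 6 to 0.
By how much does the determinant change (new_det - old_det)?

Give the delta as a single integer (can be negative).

Cofactor C_10 = 0
Entry delta = 0 - 6 = -6
Det delta = entry_delta * cofactor = -6 * 0 = 0

Answer: 0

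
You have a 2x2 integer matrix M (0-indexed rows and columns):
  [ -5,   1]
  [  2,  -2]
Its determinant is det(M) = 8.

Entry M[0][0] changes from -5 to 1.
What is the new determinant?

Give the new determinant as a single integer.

det is linear in row 0: changing M[0][0] by delta changes det by delta * cofactor(0,0).
Cofactor C_00 = (-1)^(0+0) * minor(0,0) = -2
Entry delta = 1 - -5 = 6
Det delta = 6 * -2 = -12
New det = 8 + -12 = -4

Answer: -4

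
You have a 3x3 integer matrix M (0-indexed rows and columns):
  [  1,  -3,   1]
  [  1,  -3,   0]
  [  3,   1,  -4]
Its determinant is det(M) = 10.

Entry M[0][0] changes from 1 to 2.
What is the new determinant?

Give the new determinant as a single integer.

Answer: 22

Derivation:
det is linear in row 0: changing M[0][0] by delta changes det by delta * cofactor(0,0).
Cofactor C_00 = (-1)^(0+0) * minor(0,0) = 12
Entry delta = 2 - 1 = 1
Det delta = 1 * 12 = 12
New det = 10 + 12 = 22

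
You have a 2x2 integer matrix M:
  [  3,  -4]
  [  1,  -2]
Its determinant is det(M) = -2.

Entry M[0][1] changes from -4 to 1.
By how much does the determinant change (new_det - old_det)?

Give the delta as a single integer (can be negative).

Answer: -5

Derivation:
Cofactor C_01 = -1
Entry delta = 1 - -4 = 5
Det delta = entry_delta * cofactor = 5 * -1 = -5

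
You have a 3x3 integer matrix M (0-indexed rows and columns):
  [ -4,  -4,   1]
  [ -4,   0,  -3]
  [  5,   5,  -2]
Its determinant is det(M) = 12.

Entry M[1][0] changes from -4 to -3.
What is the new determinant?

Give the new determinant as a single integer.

Answer: 9

Derivation:
det is linear in row 1: changing M[1][0] by delta changes det by delta * cofactor(1,0).
Cofactor C_10 = (-1)^(1+0) * minor(1,0) = -3
Entry delta = -3 - -4 = 1
Det delta = 1 * -3 = -3
New det = 12 + -3 = 9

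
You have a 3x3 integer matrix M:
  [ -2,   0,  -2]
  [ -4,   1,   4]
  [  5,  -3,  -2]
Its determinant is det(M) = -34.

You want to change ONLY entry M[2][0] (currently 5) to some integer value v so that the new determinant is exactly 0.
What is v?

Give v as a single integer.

Answer: 22

Derivation:
det is linear in entry M[2][0]: det = old_det + (v - 5) * C_20
Cofactor C_20 = 2
Want det = 0: -34 + (v - 5) * 2 = 0
  (v - 5) = 34 / 2 = 17
  v = 5 + (17) = 22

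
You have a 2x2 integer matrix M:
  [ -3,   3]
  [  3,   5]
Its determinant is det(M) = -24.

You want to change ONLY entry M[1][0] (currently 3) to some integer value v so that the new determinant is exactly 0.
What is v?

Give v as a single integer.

Answer: -5

Derivation:
det is linear in entry M[1][0]: det = old_det + (v - 3) * C_10
Cofactor C_10 = -3
Want det = 0: -24 + (v - 3) * -3 = 0
  (v - 3) = 24 / -3 = -8
  v = 3 + (-8) = -5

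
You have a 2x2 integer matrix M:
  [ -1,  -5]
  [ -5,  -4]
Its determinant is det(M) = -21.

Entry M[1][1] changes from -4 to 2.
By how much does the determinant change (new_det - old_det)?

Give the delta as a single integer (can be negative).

Answer: -6

Derivation:
Cofactor C_11 = -1
Entry delta = 2 - -4 = 6
Det delta = entry_delta * cofactor = 6 * -1 = -6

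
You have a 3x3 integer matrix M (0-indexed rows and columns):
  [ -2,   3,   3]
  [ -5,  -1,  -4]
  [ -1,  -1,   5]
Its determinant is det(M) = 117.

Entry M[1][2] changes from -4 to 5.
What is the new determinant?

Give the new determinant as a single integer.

det is linear in row 1: changing M[1][2] by delta changes det by delta * cofactor(1,2).
Cofactor C_12 = (-1)^(1+2) * minor(1,2) = -5
Entry delta = 5 - -4 = 9
Det delta = 9 * -5 = -45
New det = 117 + -45 = 72

Answer: 72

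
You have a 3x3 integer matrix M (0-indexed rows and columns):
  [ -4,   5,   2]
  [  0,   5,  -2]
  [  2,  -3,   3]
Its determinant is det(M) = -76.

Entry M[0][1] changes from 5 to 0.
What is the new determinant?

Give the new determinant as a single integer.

det is linear in row 0: changing M[0][1] by delta changes det by delta * cofactor(0,1).
Cofactor C_01 = (-1)^(0+1) * minor(0,1) = -4
Entry delta = 0 - 5 = -5
Det delta = -5 * -4 = 20
New det = -76 + 20 = -56

Answer: -56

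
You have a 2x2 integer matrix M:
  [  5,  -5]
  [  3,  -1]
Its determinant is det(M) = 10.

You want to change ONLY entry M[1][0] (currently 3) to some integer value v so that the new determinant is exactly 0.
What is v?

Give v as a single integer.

det is linear in entry M[1][0]: det = old_det + (v - 3) * C_10
Cofactor C_10 = 5
Want det = 0: 10 + (v - 3) * 5 = 0
  (v - 3) = -10 / 5 = -2
  v = 3 + (-2) = 1

Answer: 1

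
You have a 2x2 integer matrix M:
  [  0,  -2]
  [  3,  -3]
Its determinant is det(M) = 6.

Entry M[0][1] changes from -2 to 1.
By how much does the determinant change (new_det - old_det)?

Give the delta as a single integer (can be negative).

Cofactor C_01 = -3
Entry delta = 1 - -2 = 3
Det delta = entry_delta * cofactor = 3 * -3 = -9

Answer: -9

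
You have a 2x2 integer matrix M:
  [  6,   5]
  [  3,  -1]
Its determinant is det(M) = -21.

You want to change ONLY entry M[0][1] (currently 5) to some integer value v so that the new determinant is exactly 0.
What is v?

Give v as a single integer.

Answer: -2

Derivation:
det is linear in entry M[0][1]: det = old_det + (v - 5) * C_01
Cofactor C_01 = -3
Want det = 0: -21 + (v - 5) * -3 = 0
  (v - 5) = 21 / -3 = -7
  v = 5 + (-7) = -2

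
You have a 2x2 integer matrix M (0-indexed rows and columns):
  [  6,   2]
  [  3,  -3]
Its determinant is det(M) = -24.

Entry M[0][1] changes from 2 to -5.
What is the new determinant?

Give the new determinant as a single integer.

Answer: -3

Derivation:
det is linear in row 0: changing M[0][1] by delta changes det by delta * cofactor(0,1).
Cofactor C_01 = (-1)^(0+1) * minor(0,1) = -3
Entry delta = -5 - 2 = -7
Det delta = -7 * -3 = 21
New det = -24 + 21 = -3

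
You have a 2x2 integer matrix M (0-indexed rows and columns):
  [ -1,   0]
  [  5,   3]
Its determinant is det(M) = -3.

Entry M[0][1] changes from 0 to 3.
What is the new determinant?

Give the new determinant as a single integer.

Answer: -18

Derivation:
det is linear in row 0: changing M[0][1] by delta changes det by delta * cofactor(0,1).
Cofactor C_01 = (-1)^(0+1) * minor(0,1) = -5
Entry delta = 3 - 0 = 3
Det delta = 3 * -5 = -15
New det = -3 + -15 = -18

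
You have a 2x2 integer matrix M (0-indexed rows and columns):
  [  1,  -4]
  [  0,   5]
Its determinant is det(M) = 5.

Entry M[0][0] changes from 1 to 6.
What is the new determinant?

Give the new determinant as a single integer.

Answer: 30

Derivation:
det is linear in row 0: changing M[0][0] by delta changes det by delta * cofactor(0,0).
Cofactor C_00 = (-1)^(0+0) * minor(0,0) = 5
Entry delta = 6 - 1 = 5
Det delta = 5 * 5 = 25
New det = 5 + 25 = 30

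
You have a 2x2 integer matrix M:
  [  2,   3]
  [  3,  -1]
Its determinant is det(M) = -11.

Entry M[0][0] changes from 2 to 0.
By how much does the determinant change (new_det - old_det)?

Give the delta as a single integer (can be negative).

Cofactor C_00 = -1
Entry delta = 0 - 2 = -2
Det delta = entry_delta * cofactor = -2 * -1 = 2

Answer: 2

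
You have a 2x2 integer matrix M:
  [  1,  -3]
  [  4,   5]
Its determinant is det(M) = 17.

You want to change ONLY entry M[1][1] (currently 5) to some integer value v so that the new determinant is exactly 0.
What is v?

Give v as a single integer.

det is linear in entry M[1][1]: det = old_det + (v - 5) * C_11
Cofactor C_11 = 1
Want det = 0: 17 + (v - 5) * 1 = 0
  (v - 5) = -17 / 1 = -17
  v = 5 + (-17) = -12

Answer: -12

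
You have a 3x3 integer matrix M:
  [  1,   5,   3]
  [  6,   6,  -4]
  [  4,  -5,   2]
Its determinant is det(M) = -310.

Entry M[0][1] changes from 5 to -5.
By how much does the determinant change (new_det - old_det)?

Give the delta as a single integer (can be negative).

Answer: 280

Derivation:
Cofactor C_01 = -28
Entry delta = -5 - 5 = -10
Det delta = entry_delta * cofactor = -10 * -28 = 280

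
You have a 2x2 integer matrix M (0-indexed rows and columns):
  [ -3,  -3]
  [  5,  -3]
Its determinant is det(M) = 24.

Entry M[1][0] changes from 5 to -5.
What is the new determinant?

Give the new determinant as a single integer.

Answer: -6

Derivation:
det is linear in row 1: changing M[1][0] by delta changes det by delta * cofactor(1,0).
Cofactor C_10 = (-1)^(1+0) * minor(1,0) = 3
Entry delta = -5 - 5 = -10
Det delta = -10 * 3 = -30
New det = 24 + -30 = -6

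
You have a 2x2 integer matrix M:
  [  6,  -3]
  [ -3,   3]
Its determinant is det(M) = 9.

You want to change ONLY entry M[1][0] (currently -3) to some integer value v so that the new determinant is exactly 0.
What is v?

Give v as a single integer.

Answer: -6

Derivation:
det is linear in entry M[1][0]: det = old_det + (v - -3) * C_10
Cofactor C_10 = 3
Want det = 0: 9 + (v - -3) * 3 = 0
  (v - -3) = -9 / 3 = -3
  v = -3 + (-3) = -6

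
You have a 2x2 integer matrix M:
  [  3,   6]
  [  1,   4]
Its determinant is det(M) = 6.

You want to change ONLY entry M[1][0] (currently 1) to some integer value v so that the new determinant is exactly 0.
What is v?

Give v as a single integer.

Answer: 2

Derivation:
det is linear in entry M[1][0]: det = old_det + (v - 1) * C_10
Cofactor C_10 = -6
Want det = 0: 6 + (v - 1) * -6 = 0
  (v - 1) = -6 / -6 = 1
  v = 1 + (1) = 2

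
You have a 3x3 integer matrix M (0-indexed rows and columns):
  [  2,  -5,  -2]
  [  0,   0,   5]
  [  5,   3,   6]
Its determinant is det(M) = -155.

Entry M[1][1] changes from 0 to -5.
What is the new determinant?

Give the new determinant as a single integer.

det is linear in row 1: changing M[1][1] by delta changes det by delta * cofactor(1,1).
Cofactor C_11 = (-1)^(1+1) * minor(1,1) = 22
Entry delta = -5 - 0 = -5
Det delta = -5 * 22 = -110
New det = -155 + -110 = -265

Answer: -265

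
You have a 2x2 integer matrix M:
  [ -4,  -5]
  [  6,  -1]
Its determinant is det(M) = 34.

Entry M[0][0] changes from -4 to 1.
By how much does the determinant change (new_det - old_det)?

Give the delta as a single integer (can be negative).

Answer: -5

Derivation:
Cofactor C_00 = -1
Entry delta = 1 - -4 = 5
Det delta = entry_delta * cofactor = 5 * -1 = -5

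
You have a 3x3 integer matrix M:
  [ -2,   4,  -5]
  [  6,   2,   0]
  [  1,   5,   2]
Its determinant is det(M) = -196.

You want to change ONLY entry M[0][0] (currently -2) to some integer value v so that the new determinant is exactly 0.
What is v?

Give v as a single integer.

det is linear in entry M[0][0]: det = old_det + (v - -2) * C_00
Cofactor C_00 = 4
Want det = 0: -196 + (v - -2) * 4 = 0
  (v - -2) = 196 / 4 = 49
  v = -2 + (49) = 47

Answer: 47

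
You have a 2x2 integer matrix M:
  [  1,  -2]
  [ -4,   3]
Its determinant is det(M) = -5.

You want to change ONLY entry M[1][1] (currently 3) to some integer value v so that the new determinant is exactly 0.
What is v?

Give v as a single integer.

Answer: 8

Derivation:
det is linear in entry M[1][1]: det = old_det + (v - 3) * C_11
Cofactor C_11 = 1
Want det = 0: -5 + (v - 3) * 1 = 0
  (v - 3) = 5 / 1 = 5
  v = 3 + (5) = 8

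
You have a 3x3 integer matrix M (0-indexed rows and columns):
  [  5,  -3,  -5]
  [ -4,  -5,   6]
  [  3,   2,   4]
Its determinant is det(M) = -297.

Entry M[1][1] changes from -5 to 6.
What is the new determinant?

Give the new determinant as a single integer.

Answer: 88

Derivation:
det is linear in row 1: changing M[1][1] by delta changes det by delta * cofactor(1,1).
Cofactor C_11 = (-1)^(1+1) * minor(1,1) = 35
Entry delta = 6 - -5 = 11
Det delta = 11 * 35 = 385
New det = -297 + 385 = 88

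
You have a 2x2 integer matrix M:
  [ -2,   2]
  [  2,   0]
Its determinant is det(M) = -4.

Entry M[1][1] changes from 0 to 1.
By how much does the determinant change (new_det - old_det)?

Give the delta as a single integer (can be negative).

Answer: -2

Derivation:
Cofactor C_11 = -2
Entry delta = 1 - 0 = 1
Det delta = entry_delta * cofactor = 1 * -2 = -2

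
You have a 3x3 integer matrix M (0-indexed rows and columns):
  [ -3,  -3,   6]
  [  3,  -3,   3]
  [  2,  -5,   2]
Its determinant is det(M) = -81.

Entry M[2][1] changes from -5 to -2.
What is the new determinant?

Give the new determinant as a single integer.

det is linear in row 2: changing M[2][1] by delta changes det by delta * cofactor(2,1).
Cofactor C_21 = (-1)^(2+1) * minor(2,1) = 27
Entry delta = -2 - -5 = 3
Det delta = 3 * 27 = 81
New det = -81 + 81 = 0

Answer: 0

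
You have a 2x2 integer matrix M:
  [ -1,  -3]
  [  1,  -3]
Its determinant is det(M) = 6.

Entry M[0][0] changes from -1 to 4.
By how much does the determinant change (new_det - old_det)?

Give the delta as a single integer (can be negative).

Cofactor C_00 = -3
Entry delta = 4 - -1 = 5
Det delta = entry_delta * cofactor = 5 * -3 = -15

Answer: -15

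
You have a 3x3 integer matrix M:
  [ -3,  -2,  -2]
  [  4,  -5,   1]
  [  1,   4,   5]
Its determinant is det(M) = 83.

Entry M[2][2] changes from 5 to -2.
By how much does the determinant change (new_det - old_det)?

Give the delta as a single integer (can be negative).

Cofactor C_22 = 23
Entry delta = -2 - 5 = -7
Det delta = entry_delta * cofactor = -7 * 23 = -161

Answer: -161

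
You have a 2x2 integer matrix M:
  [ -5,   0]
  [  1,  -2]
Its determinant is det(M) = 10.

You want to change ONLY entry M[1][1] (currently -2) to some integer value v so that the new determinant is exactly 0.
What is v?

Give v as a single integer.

det is linear in entry M[1][1]: det = old_det + (v - -2) * C_11
Cofactor C_11 = -5
Want det = 0: 10 + (v - -2) * -5 = 0
  (v - -2) = -10 / -5 = 2
  v = -2 + (2) = 0

Answer: 0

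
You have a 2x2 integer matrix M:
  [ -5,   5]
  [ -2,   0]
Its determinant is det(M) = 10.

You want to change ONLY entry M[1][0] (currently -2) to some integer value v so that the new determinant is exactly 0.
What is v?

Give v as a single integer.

det is linear in entry M[1][0]: det = old_det + (v - -2) * C_10
Cofactor C_10 = -5
Want det = 0: 10 + (v - -2) * -5 = 0
  (v - -2) = -10 / -5 = 2
  v = -2 + (2) = 0

Answer: 0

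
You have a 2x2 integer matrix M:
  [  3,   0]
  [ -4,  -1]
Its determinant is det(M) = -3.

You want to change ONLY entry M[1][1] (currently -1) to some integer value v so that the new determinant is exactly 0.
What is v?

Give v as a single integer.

Answer: 0

Derivation:
det is linear in entry M[1][1]: det = old_det + (v - -1) * C_11
Cofactor C_11 = 3
Want det = 0: -3 + (v - -1) * 3 = 0
  (v - -1) = 3 / 3 = 1
  v = -1 + (1) = 0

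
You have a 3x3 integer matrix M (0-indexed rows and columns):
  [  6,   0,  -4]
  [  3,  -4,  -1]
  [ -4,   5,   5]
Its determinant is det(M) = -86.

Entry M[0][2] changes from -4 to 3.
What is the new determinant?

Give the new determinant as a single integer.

det is linear in row 0: changing M[0][2] by delta changes det by delta * cofactor(0,2).
Cofactor C_02 = (-1)^(0+2) * minor(0,2) = -1
Entry delta = 3 - -4 = 7
Det delta = 7 * -1 = -7
New det = -86 + -7 = -93

Answer: -93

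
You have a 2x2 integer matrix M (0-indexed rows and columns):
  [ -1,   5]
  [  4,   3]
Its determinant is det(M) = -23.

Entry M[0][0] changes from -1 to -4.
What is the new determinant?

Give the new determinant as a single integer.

det is linear in row 0: changing M[0][0] by delta changes det by delta * cofactor(0,0).
Cofactor C_00 = (-1)^(0+0) * minor(0,0) = 3
Entry delta = -4 - -1 = -3
Det delta = -3 * 3 = -9
New det = -23 + -9 = -32

Answer: -32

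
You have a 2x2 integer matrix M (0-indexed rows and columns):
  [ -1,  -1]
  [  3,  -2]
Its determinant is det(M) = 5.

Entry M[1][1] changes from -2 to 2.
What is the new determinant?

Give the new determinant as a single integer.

Answer: 1

Derivation:
det is linear in row 1: changing M[1][1] by delta changes det by delta * cofactor(1,1).
Cofactor C_11 = (-1)^(1+1) * minor(1,1) = -1
Entry delta = 2 - -2 = 4
Det delta = 4 * -1 = -4
New det = 5 + -4 = 1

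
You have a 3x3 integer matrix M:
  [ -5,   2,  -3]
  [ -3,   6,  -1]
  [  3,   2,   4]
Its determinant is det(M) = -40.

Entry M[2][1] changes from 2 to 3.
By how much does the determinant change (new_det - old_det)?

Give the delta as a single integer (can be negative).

Cofactor C_21 = 4
Entry delta = 3 - 2 = 1
Det delta = entry_delta * cofactor = 1 * 4 = 4

Answer: 4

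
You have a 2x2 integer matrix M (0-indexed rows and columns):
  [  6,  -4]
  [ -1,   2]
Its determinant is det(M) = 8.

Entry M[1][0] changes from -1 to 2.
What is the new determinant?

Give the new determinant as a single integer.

det is linear in row 1: changing M[1][0] by delta changes det by delta * cofactor(1,0).
Cofactor C_10 = (-1)^(1+0) * minor(1,0) = 4
Entry delta = 2 - -1 = 3
Det delta = 3 * 4 = 12
New det = 8 + 12 = 20

Answer: 20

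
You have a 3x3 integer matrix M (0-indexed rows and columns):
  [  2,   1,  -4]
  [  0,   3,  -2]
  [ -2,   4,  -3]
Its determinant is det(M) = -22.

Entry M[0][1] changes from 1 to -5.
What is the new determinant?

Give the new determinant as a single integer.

det is linear in row 0: changing M[0][1] by delta changes det by delta * cofactor(0,1).
Cofactor C_01 = (-1)^(0+1) * minor(0,1) = 4
Entry delta = -5 - 1 = -6
Det delta = -6 * 4 = -24
New det = -22 + -24 = -46

Answer: -46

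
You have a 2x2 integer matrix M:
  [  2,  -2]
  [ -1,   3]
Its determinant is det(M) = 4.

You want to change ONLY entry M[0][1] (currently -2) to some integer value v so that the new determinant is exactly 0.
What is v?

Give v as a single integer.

det is linear in entry M[0][1]: det = old_det + (v - -2) * C_01
Cofactor C_01 = 1
Want det = 0: 4 + (v - -2) * 1 = 0
  (v - -2) = -4 / 1 = -4
  v = -2 + (-4) = -6

Answer: -6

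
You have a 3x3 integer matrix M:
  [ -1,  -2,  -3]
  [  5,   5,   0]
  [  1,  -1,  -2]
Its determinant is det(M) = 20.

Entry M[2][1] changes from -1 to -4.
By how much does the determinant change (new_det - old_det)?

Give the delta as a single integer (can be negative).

Cofactor C_21 = -15
Entry delta = -4 - -1 = -3
Det delta = entry_delta * cofactor = -3 * -15 = 45

Answer: 45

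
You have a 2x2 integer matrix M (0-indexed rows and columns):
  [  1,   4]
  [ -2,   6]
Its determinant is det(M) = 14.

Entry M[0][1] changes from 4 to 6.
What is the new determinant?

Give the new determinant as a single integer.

det is linear in row 0: changing M[0][1] by delta changes det by delta * cofactor(0,1).
Cofactor C_01 = (-1)^(0+1) * minor(0,1) = 2
Entry delta = 6 - 4 = 2
Det delta = 2 * 2 = 4
New det = 14 + 4 = 18

Answer: 18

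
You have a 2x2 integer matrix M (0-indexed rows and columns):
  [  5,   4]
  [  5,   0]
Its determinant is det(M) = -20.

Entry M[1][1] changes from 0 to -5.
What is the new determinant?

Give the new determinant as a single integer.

Answer: -45

Derivation:
det is linear in row 1: changing M[1][1] by delta changes det by delta * cofactor(1,1).
Cofactor C_11 = (-1)^(1+1) * minor(1,1) = 5
Entry delta = -5 - 0 = -5
Det delta = -5 * 5 = -25
New det = -20 + -25 = -45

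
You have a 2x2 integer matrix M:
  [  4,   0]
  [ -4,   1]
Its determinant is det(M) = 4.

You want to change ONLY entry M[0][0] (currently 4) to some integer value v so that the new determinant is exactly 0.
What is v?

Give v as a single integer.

Answer: 0

Derivation:
det is linear in entry M[0][0]: det = old_det + (v - 4) * C_00
Cofactor C_00 = 1
Want det = 0: 4 + (v - 4) * 1 = 0
  (v - 4) = -4 / 1 = -4
  v = 4 + (-4) = 0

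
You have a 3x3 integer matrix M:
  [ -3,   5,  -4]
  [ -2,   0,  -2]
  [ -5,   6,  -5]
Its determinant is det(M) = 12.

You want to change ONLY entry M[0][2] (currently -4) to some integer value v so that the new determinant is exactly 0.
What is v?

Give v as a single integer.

Answer: -3

Derivation:
det is linear in entry M[0][2]: det = old_det + (v - -4) * C_02
Cofactor C_02 = -12
Want det = 0: 12 + (v - -4) * -12 = 0
  (v - -4) = -12 / -12 = 1
  v = -4 + (1) = -3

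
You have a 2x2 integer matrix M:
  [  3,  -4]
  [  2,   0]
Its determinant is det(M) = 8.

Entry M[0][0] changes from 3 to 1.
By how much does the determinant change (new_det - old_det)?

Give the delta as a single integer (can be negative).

Answer: 0

Derivation:
Cofactor C_00 = 0
Entry delta = 1 - 3 = -2
Det delta = entry_delta * cofactor = -2 * 0 = 0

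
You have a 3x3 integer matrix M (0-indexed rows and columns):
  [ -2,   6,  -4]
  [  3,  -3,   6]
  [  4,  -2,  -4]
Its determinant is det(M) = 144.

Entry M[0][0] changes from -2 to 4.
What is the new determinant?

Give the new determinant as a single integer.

Answer: 288

Derivation:
det is linear in row 0: changing M[0][0] by delta changes det by delta * cofactor(0,0).
Cofactor C_00 = (-1)^(0+0) * minor(0,0) = 24
Entry delta = 4 - -2 = 6
Det delta = 6 * 24 = 144
New det = 144 + 144 = 288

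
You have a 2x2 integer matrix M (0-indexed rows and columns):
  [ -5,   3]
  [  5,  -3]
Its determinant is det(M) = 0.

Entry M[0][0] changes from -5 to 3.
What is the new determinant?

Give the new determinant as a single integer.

det is linear in row 0: changing M[0][0] by delta changes det by delta * cofactor(0,0).
Cofactor C_00 = (-1)^(0+0) * minor(0,0) = -3
Entry delta = 3 - -5 = 8
Det delta = 8 * -3 = -24
New det = 0 + -24 = -24

Answer: -24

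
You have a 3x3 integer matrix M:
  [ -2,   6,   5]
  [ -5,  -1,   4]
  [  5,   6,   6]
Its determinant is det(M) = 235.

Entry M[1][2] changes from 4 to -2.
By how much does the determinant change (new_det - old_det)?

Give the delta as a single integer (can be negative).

Answer: -252

Derivation:
Cofactor C_12 = 42
Entry delta = -2 - 4 = -6
Det delta = entry_delta * cofactor = -6 * 42 = -252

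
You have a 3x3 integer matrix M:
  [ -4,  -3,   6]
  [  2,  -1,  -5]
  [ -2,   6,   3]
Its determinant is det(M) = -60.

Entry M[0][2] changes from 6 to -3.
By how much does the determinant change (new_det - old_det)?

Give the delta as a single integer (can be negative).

Answer: -90

Derivation:
Cofactor C_02 = 10
Entry delta = -3 - 6 = -9
Det delta = entry_delta * cofactor = -9 * 10 = -90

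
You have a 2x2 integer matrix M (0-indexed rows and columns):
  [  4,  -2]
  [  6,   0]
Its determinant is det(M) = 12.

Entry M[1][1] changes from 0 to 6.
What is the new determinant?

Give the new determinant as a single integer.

det is linear in row 1: changing M[1][1] by delta changes det by delta * cofactor(1,1).
Cofactor C_11 = (-1)^(1+1) * minor(1,1) = 4
Entry delta = 6 - 0 = 6
Det delta = 6 * 4 = 24
New det = 12 + 24 = 36

Answer: 36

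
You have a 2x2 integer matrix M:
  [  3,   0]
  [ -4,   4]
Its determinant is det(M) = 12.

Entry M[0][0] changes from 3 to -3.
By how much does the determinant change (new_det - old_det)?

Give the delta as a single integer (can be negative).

Cofactor C_00 = 4
Entry delta = -3 - 3 = -6
Det delta = entry_delta * cofactor = -6 * 4 = -24

Answer: -24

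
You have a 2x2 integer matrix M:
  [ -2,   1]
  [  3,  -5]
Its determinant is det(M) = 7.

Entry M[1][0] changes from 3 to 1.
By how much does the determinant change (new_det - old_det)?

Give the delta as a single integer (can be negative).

Answer: 2

Derivation:
Cofactor C_10 = -1
Entry delta = 1 - 3 = -2
Det delta = entry_delta * cofactor = -2 * -1 = 2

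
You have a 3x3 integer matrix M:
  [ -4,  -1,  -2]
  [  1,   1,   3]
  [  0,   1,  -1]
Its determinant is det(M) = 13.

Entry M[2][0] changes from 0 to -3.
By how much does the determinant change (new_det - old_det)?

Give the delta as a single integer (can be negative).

Answer: 3

Derivation:
Cofactor C_20 = -1
Entry delta = -3 - 0 = -3
Det delta = entry_delta * cofactor = -3 * -1 = 3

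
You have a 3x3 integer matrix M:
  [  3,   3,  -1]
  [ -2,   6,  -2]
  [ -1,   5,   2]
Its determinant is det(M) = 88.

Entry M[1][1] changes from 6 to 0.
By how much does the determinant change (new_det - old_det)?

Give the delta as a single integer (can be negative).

Answer: -30

Derivation:
Cofactor C_11 = 5
Entry delta = 0 - 6 = -6
Det delta = entry_delta * cofactor = -6 * 5 = -30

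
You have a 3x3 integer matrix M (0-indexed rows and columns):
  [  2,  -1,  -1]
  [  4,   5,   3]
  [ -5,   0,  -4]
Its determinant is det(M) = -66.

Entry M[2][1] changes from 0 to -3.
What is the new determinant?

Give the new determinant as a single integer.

Answer: -36

Derivation:
det is linear in row 2: changing M[2][1] by delta changes det by delta * cofactor(2,1).
Cofactor C_21 = (-1)^(2+1) * minor(2,1) = -10
Entry delta = -3 - 0 = -3
Det delta = -3 * -10 = 30
New det = -66 + 30 = -36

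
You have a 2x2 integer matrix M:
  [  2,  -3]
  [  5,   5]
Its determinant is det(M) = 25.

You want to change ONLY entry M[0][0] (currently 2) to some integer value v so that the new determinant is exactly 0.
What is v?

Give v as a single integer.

det is linear in entry M[0][0]: det = old_det + (v - 2) * C_00
Cofactor C_00 = 5
Want det = 0: 25 + (v - 2) * 5 = 0
  (v - 2) = -25 / 5 = -5
  v = 2 + (-5) = -3

Answer: -3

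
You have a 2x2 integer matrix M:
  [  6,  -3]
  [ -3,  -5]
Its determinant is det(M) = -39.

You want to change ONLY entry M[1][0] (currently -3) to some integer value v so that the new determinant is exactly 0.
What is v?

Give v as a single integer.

Answer: 10

Derivation:
det is linear in entry M[1][0]: det = old_det + (v - -3) * C_10
Cofactor C_10 = 3
Want det = 0: -39 + (v - -3) * 3 = 0
  (v - -3) = 39 / 3 = 13
  v = -3 + (13) = 10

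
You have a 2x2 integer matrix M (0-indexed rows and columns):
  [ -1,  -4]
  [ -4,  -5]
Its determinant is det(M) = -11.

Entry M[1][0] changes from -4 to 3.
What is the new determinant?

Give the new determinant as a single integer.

det is linear in row 1: changing M[1][0] by delta changes det by delta * cofactor(1,0).
Cofactor C_10 = (-1)^(1+0) * minor(1,0) = 4
Entry delta = 3 - -4 = 7
Det delta = 7 * 4 = 28
New det = -11 + 28 = 17

Answer: 17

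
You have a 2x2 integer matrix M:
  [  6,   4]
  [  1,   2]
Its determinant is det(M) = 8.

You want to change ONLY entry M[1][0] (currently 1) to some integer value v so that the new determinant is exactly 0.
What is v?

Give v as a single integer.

det is linear in entry M[1][0]: det = old_det + (v - 1) * C_10
Cofactor C_10 = -4
Want det = 0: 8 + (v - 1) * -4 = 0
  (v - 1) = -8 / -4 = 2
  v = 1 + (2) = 3

Answer: 3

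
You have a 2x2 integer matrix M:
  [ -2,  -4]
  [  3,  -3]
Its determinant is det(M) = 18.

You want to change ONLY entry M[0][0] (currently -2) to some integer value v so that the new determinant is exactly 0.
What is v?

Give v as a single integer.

Answer: 4

Derivation:
det is linear in entry M[0][0]: det = old_det + (v - -2) * C_00
Cofactor C_00 = -3
Want det = 0: 18 + (v - -2) * -3 = 0
  (v - -2) = -18 / -3 = 6
  v = -2 + (6) = 4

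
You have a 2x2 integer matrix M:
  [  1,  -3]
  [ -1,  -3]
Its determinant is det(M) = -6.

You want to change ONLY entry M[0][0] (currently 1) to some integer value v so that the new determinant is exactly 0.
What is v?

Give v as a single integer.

Answer: -1

Derivation:
det is linear in entry M[0][0]: det = old_det + (v - 1) * C_00
Cofactor C_00 = -3
Want det = 0: -6 + (v - 1) * -3 = 0
  (v - 1) = 6 / -3 = -2
  v = 1 + (-2) = -1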